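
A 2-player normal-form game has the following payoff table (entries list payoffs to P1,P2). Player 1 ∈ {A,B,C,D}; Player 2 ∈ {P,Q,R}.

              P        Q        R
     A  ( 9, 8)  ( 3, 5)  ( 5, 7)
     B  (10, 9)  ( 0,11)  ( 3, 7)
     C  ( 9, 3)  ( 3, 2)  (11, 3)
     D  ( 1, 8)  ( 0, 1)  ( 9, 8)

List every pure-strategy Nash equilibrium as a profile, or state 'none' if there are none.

NE set: (C,R)

(A,P): not NE [P1→B gives 10>9]
(A,Q): not NE [P2→P gives 8>5]
(A,R): not NE [P1→C gives 11>5; P2→P gives 8>7]
(B,P): not NE [P2→Q gives 11>9]
(B,Q): not NE [P1→C gives 3>0]
(B,R): not NE [P1→C gives 11>3; P2→Q gives 11>7]
(C,P): not NE [P1→B gives 10>9]
(C,Q): not NE [P2→R gives 3>2]
(C,R): NE
(D,P): not NE [P1→B gives 10>1]
(D,Q): not NE [P1→C gives 3>0; P2→R gives 8>1]
(D,R): not NE [P1→C gives 11>9]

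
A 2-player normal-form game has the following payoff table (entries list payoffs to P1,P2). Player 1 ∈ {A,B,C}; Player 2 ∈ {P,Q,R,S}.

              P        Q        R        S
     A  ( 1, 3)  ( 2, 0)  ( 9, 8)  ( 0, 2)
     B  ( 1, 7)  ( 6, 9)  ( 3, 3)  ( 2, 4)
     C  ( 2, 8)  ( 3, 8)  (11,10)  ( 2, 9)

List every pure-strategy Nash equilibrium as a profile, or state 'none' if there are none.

(A,P): not NE [P1→C gives 2>1; P2→R gives 8>3]
(A,Q): not NE [P1→B gives 6>2; P2→R gives 8>0]
(A,R): not NE [P1→C gives 11>9]
(A,S): not NE [P1→C gives 2>0; P2→R gives 8>2]
(B,P): not NE [P1→C gives 2>1; P2→Q gives 9>7]
(B,Q): NE
(B,R): not NE [P1→C gives 11>3; P2→Q gives 9>3]
(B,S): not NE [P2→Q gives 9>4]
(C,P): not NE [P2→R gives 10>8]
(C,Q): not NE [P1→B gives 6>3; P2→R gives 10>8]
(C,R): NE
(C,S): not NE [P2→R gives 10>9]

Nash profiles: (B,Q), (C,R)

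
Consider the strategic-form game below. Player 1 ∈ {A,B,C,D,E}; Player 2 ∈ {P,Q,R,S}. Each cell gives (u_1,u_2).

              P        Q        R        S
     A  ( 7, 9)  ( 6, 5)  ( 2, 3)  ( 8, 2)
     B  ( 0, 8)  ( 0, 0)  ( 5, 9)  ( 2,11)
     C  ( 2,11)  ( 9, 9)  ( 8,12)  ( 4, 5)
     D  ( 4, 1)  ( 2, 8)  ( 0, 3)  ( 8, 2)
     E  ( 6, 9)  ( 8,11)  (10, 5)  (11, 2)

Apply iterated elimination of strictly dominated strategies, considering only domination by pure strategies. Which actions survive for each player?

Survivors P1:{A,C,E} P2:{P,Q,R}

P1 drop B (C beats it: P:2>0 Q:9>0 R:8>5 S:4>2)
P1 drop D (E beats it: P:6>4 Q:8>2 R:10>0 S:11>8)
P2 drop S (P beats it: A:9>2 C:11>5 E:9>2)
P1→{A,C,E} P2→{P,Q,R}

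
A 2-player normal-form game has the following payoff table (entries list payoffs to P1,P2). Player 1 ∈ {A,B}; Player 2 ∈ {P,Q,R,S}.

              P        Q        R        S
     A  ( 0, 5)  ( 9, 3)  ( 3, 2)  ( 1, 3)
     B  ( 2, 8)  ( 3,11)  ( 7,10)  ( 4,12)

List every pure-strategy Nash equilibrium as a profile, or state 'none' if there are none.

Nash profiles: (B,S)

(A,P): not NE [P1→B gives 2>0]
(A,Q): not NE [P2→P gives 5>3]
(A,R): not NE [P1→B gives 7>3; P2→P gives 5>2]
(A,S): not NE [P1→B gives 4>1; P2→P gives 5>3]
(B,P): not NE [P2→S gives 12>8]
(B,Q): not NE [P1→A gives 9>3; P2→S gives 12>11]
(B,R): not NE [P2→S gives 12>10]
(B,S): NE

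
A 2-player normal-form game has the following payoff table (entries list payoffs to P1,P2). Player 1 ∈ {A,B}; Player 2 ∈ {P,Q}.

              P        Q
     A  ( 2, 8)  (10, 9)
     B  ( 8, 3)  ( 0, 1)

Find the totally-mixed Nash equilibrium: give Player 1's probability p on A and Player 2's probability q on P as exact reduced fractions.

P1 indiff ⇒ q·2+(1-q)·10 = q·8+(1-q)·0 ⇒ q(-6) = (1-q)(-10) ⇒ q = 5/8
P2 indiff ⇒ p·8+(1-p)·3 = p·9+(1-p)·1 ⇒ p(-1) = (1-p)(-2) ⇒ p = 2/3

P1 mixes 2/3 on A; P2 mixes 5/8 on P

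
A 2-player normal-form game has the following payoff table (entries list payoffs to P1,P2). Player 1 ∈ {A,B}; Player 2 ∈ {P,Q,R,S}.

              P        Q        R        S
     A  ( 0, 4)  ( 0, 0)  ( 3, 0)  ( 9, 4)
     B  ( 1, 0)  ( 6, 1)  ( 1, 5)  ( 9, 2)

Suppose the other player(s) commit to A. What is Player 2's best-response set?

P2 best: {P,S}

u_2(P vs A) = 4
u_2(Q vs A) = 0
u_2(R vs A) = 0
u_2(S vs A) = 4
max payoff 4 at {P,S}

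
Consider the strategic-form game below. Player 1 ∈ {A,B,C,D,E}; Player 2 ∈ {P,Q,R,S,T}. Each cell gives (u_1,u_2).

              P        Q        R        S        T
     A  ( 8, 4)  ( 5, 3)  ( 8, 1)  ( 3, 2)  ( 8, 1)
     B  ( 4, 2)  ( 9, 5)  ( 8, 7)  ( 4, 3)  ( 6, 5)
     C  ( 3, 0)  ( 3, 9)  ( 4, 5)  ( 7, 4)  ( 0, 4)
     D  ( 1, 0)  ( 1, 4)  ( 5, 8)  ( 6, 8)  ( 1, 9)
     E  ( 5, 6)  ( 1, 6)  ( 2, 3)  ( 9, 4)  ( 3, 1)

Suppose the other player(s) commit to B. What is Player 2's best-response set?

P2 best: {R}

u_2(P vs B) = 2
u_2(Q vs B) = 5
u_2(R vs B) = 7
u_2(S vs B) = 3
u_2(T vs B) = 5
max payoff 7 at {R}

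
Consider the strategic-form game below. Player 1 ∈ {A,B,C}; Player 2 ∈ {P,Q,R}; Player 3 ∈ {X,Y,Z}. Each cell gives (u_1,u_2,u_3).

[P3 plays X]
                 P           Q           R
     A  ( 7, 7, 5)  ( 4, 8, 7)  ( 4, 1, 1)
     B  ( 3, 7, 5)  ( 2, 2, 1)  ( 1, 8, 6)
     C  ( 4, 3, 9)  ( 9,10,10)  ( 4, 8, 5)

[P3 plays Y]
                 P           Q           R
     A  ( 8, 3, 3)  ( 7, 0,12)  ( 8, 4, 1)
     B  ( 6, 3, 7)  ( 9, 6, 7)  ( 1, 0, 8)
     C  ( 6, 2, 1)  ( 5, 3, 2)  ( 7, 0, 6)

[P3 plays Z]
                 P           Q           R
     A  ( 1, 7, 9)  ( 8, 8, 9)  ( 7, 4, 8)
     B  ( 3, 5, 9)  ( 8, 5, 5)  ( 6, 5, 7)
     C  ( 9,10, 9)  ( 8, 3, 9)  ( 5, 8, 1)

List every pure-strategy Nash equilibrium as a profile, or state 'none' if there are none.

(A,P,X): not NE [P2→Q gives 8>7; P3→Z gives 9>5]
(A,P,Y): not NE [P2→R gives 4>3; P3→Z gives 9>3]
(A,P,Z): not NE [P1→C gives 9>1; P2→Q gives 8>7]
(A,Q,X): not NE [P1→C gives 9>4; P3→Y gives 12>7]
(A,Q,Y): not NE [P1→B gives 9>7; P2→R gives 4>0]
(A,Q,Z): not NE [P3→Y gives 12>9]
(A,R,X): not NE [P2→Q gives 8>1; P3→Z gives 8>1]
(A,R,Y): not NE [P3→Z gives 8>1]
(A,R,Z): not NE [P2→Q gives 8>4]
(B,P,X): not NE [P1→A gives 7>3; P2→R gives 8>7; P3→Z gives 9>5]
(B,P,Y): not NE [P1→A gives 8>6; P2→Q gives 6>3; P3→Z gives 9>7]
(B,P,Z): not NE [P1→C gives 9>3]
(B,Q,X): not NE [P1→C gives 9>2; P2→R gives 8>2; P3→Y gives 7>1]
(B,Q,Y): NE
(B,Q,Z): not NE [P3→Y gives 7>5]
(B,R,X): not NE [P1→C gives 4>1; P3→Y gives 8>6]
(B,R,Y): not NE [P1→A gives 8>1; P2→Q gives 6>0]
(B,R,Z): not NE [P1→A gives 7>6; P3→Y gives 8>7]
(C,P,X): not NE [P1→A gives 7>4; P2→Q gives 10>3]
(C,P,Y): not NE [P1→A gives 8>6; P2→Q gives 3>2; P3→Z gives 9>1]
(C,P,Z): NE
(C,Q,X): NE
(C,Q,Y): not NE [P1→B gives 9>5; P3→X gives 10>2]
(C,Q,Z): not NE [P2→P gives 10>3; P3→X gives 10>9]
(C,R,X): not NE [P2→Q gives 10>8; P3→Y gives 6>5]
(C,R,Y): not NE [P1→A gives 8>7; P2→Q gives 3>0]
(C,R,Z): not NE [P1→A gives 7>5; P2→P gives 10>8; P3→Y gives 6>1]

Nash profiles: (B,Q,Y), (C,P,Z), (C,Q,X)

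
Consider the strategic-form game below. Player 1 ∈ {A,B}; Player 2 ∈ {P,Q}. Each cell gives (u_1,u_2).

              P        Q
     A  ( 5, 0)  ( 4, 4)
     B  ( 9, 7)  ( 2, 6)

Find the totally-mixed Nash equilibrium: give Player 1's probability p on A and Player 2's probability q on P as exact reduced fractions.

P1 mixes 1/5 on A; P2 mixes 1/3 on P

P1 indiff ⇒ q·5+(1-q)·4 = q·9+(1-q)·2 ⇒ q(-4) = (1-q)(-2) ⇒ q = 1/3
P2 indiff ⇒ p·0+(1-p)·7 = p·4+(1-p)·6 ⇒ p(-4) = (1-p)(-1) ⇒ p = 1/5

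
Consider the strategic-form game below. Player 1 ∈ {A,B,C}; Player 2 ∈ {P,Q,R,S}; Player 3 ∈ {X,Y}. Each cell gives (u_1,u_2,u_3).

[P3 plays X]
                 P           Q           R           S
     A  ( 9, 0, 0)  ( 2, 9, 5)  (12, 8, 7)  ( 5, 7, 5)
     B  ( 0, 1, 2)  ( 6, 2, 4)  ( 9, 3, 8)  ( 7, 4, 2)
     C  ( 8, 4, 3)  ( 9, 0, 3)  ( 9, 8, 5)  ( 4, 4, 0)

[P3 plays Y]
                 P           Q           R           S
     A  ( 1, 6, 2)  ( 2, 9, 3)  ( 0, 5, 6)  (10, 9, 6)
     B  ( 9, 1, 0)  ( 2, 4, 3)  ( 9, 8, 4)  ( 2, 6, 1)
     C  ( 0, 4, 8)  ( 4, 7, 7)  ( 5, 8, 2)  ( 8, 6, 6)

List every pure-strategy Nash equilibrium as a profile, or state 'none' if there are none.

(A,P,X): not NE [P2→Q gives 9>0; P3→Y gives 2>0]
(A,P,Y): not NE [P1→B gives 9>1; P2→S gives 9>6]
(A,Q,X): not NE [P1→C gives 9>2]
(A,Q,Y): not NE [P1→C gives 4>2; P3→X gives 5>3]
(A,R,X): not NE [P2→Q gives 9>8]
(A,R,Y): not NE [P1→B gives 9>0; P2→S gives 9>5; P3→X gives 7>6]
(A,S,X): not NE [P1→B gives 7>5; P2→Q gives 9>7; P3→Y gives 6>5]
(A,S,Y): NE
(B,P,X): not NE [P1→A gives 9>0; P2→S gives 4>1]
(B,P,Y): not NE [P2→R gives 8>1; P3→X gives 2>0]
(B,Q,X): not NE [P1→C gives 9>6; P2→S gives 4>2]
(B,Q,Y): not NE [P1→C gives 4>2; P2→R gives 8>4; P3→X gives 4>3]
(B,R,X): not NE [P1→A gives 12>9; P2→S gives 4>3]
(B,R,Y): not NE [P3→X gives 8>4]
(B,S,X): NE
(B,S,Y): not NE [P1→A gives 10>2; P2→R gives 8>6; P3→X gives 2>1]
(C,P,X): not NE [P1→A gives 9>8; P2→R gives 8>4; P3→Y gives 8>3]
(C,P,Y): not NE [P1→B gives 9>0; P2→R gives 8>4]
(C,Q,X): not NE [P2→R gives 8>0; P3→Y gives 7>3]
(C,Q,Y): not NE [P2→R gives 8>7]
(C,R,X): not NE [P1→A gives 12>9]
(C,R,Y): not NE [P1→B gives 9>5; P3→X gives 5>2]
(C,S,X): not NE [P1→B gives 7>4; P2→R gives 8>4; P3→Y gives 6>0]
(C,S,Y): not NE [P1→A gives 10>8; P2→R gives 8>6]

PSNE = {(A,S,Y), (B,S,X)}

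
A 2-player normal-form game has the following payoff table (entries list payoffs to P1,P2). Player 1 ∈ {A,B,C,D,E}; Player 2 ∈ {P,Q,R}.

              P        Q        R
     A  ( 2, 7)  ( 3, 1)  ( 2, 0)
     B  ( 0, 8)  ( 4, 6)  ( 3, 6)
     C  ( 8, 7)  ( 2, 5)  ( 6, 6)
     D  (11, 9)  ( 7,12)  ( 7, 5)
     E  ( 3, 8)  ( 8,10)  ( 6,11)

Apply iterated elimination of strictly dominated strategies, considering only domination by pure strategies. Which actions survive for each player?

P1 drop A (D beats it: P:11>2 Q:7>3 R:7>2)
P1 drop B (D beats it: P:11>0 Q:7>4 R:7>3)
P1 drop C (D beats it: P:11>8 Q:7>2 R:7>6)
P2 drop P (Q beats it: D:12>9 E:10>8)
P1→{D,E} P2→{Q,R}

IESDS → P1:{D,E} P2:{Q,R}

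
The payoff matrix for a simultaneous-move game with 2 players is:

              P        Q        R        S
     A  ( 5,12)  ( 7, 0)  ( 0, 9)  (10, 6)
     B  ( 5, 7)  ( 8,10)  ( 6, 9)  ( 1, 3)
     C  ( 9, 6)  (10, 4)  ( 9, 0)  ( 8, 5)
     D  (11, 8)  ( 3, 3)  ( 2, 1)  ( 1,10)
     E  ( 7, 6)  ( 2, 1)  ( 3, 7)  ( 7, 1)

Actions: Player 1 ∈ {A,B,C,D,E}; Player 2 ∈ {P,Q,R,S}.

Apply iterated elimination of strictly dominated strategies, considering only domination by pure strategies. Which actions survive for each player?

Survivors P1:{A,C,D} P2:{P,S}

P1 drop B (C beats it: P:9>5 Q:10>8 R:9>6 S:8>1)
P1 drop E (C beats it: P:9>7 Q:10>2 R:9>3 S:8>7)
P2 drop Q (P beats it: A:12>0 C:6>4 D:8>3)
P2 drop R (P beats it: A:12>9 C:6>0 D:8>1)
P1→{A,C,D} P2→{P,S}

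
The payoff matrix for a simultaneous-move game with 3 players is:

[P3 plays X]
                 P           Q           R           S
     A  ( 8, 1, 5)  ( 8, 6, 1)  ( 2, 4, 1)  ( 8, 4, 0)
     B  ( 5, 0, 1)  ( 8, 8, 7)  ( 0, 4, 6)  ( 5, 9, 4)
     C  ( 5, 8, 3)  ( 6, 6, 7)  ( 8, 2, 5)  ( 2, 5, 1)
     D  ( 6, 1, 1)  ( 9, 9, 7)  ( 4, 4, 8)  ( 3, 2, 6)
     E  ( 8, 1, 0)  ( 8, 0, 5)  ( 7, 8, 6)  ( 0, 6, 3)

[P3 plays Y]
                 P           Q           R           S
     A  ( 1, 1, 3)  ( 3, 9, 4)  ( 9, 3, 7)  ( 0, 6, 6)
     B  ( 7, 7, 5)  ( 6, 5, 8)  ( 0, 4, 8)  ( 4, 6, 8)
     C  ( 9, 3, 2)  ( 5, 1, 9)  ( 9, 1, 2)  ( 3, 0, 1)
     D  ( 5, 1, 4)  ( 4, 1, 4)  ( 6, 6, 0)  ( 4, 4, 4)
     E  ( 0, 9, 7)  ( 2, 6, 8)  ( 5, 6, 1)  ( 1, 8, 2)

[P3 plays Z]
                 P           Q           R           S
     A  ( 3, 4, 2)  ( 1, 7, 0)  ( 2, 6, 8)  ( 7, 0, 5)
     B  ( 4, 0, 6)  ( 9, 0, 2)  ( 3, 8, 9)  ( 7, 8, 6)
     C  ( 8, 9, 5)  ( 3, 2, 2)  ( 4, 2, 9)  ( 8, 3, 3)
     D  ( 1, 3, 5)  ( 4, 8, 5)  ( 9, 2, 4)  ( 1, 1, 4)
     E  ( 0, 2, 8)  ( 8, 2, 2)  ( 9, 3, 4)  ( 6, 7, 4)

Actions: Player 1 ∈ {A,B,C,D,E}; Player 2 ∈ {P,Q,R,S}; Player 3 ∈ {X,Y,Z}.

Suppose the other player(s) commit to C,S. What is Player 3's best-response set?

u_3(X vs C,S) = 1
u_3(Y vs C,S) = 1
u_3(Z vs C,S) = 3
max payoff 3 at {Z}

BR_3 = {Z}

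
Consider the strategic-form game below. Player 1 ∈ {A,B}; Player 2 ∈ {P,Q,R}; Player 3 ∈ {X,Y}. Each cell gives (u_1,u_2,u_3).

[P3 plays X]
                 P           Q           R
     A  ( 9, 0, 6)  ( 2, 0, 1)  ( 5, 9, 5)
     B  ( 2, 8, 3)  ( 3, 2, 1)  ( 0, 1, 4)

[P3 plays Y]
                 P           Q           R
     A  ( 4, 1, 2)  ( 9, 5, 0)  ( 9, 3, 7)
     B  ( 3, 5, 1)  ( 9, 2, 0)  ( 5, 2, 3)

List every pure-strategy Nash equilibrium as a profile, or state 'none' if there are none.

No pure NE.

(A,P,X): not NE [P2→R gives 9>0]
(A,P,Y): not NE [P2→Q gives 5>1; P3→X gives 6>2]
(A,Q,X): not NE [P1→B gives 3>2; P2→R gives 9>0]
(A,Q,Y): not NE [P3→X gives 1>0]
(A,R,X): not NE [P3→Y gives 7>5]
(A,R,Y): not NE [P2→Q gives 5>3]
(B,P,X): not NE [P1→A gives 9>2]
(B,P,Y): not NE [P1→A gives 4>3; P3→X gives 3>1]
(B,Q,X): not NE [P2→P gives 8>2]
(B,Q,Y): not NE [P2→P gives 5>2; P3→X gives 1>0]
(B,R,X): not NE [P1→A gives 5>0; P2→P gives 8>1]
(B,R,Y): not NE [P1→A gives 9>5; P2→P gives 5>2; P3→X gives 4>3]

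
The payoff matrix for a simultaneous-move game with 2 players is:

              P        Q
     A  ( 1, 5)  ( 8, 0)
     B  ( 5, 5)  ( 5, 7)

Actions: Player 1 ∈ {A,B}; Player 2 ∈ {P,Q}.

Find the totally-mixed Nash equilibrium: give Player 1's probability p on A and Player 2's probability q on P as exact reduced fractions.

P1 mixes 2/7 on A; P2 mixes 3/7 on P

P1 indiff ⇒ q·1+(1-q)·8 = q·5+(1-q)·5 ⇒ q(-4) = (1-q)(-3) ⇒ q = 3/7
P2 indiff ⇒ p·5+(1-p)·5 = p·0+(1-p)·7 ⇒ p(5) = (1-p)(2) ⇒ p = 2/7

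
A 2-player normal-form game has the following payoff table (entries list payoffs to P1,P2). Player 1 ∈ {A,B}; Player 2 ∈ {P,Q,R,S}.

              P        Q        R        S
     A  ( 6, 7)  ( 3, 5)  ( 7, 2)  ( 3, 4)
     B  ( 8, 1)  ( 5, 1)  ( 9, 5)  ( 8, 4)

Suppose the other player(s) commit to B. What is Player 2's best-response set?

u_2(P vs B) = 1
u_2(Q vs B) = 1
u_2(R vs B) = 5
u_2(S vs B) = 4
max payoff 5 at {R}

argmax u_2 = {R}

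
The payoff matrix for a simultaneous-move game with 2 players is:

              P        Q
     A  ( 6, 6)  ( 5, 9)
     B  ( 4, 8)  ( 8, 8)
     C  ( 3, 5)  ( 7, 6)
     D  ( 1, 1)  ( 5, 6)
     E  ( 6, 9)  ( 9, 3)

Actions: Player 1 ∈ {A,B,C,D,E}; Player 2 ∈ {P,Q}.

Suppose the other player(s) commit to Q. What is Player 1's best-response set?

BR_1 = {E}

u_1(A vs Q) = 5
u_1(B vs Q) = 8
u_1(C vs Q) = 7
u_1(D vs Q) = 5
u_1(E vs Q) = 9
max payoff 9 at {E}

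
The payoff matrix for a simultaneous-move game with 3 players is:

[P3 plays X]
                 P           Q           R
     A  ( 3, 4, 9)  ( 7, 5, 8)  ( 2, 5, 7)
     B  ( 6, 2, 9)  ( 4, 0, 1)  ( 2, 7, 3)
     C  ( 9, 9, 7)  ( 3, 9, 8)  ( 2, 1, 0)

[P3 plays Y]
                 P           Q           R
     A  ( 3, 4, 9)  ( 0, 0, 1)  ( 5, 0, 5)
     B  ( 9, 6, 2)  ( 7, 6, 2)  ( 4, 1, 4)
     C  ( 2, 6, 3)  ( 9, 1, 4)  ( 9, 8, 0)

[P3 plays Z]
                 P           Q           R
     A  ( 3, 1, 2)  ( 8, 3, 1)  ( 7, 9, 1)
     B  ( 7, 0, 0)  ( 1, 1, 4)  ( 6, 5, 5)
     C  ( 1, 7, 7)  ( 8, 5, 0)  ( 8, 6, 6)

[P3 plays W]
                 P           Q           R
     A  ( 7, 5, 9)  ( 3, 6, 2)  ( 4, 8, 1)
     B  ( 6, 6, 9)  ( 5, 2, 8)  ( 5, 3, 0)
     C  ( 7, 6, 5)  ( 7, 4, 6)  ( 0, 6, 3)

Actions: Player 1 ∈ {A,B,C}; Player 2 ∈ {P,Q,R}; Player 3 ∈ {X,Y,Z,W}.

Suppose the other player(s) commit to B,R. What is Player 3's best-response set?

u_3(X vs B,R) = 3
u_3(Y vs B,R) = 4
u_3(Z vs B,R) = 5
u_3(W vs B,R) = 0
max payoff 5 at {Z}

P3 best: {Z}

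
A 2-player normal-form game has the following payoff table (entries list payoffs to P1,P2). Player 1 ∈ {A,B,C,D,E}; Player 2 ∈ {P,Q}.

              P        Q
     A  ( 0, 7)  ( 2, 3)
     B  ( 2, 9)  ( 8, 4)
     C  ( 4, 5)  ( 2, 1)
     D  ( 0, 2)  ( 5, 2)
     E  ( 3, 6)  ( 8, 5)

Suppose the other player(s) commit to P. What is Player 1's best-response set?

argmax u_1 = {C}

u_1(A vs P) = 0
u_1(B vs P) = 2
u_1(C vs P) = 4
u_1(D vs P) = 0
u_1(E vs P) = 3
max payoff 4 at {C}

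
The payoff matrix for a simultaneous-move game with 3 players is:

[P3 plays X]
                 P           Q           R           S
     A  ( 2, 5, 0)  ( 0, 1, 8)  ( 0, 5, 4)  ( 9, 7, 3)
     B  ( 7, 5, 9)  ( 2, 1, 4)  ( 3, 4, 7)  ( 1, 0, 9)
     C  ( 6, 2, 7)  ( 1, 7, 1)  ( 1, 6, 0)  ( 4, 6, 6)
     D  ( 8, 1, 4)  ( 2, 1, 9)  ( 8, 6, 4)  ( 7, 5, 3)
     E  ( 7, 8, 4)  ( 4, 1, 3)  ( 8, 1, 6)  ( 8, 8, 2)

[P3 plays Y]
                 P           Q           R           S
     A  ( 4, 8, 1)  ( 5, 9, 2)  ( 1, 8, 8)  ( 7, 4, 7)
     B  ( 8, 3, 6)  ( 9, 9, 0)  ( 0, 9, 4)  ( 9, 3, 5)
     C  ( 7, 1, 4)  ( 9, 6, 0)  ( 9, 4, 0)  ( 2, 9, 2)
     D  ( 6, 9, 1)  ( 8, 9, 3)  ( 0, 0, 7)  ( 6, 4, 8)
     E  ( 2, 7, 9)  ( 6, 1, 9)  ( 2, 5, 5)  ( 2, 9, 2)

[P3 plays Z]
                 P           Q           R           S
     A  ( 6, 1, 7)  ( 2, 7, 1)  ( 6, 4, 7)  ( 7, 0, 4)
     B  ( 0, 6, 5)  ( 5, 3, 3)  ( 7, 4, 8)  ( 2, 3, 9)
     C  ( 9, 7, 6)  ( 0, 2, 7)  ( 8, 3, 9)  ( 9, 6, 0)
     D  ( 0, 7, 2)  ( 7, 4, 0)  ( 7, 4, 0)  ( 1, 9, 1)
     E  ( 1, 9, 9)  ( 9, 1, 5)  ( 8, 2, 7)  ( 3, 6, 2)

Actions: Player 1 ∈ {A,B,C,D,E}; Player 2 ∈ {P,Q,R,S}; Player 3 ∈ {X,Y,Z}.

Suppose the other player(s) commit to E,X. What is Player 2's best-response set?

u_2(P vs E,X) = 8
u_2(Q vs E,X) = 1
u_2(R vs E,X) = 1
u_2(S vs E,X) = 8
max payoff 8 at {P,S}

P2 best: {P,S}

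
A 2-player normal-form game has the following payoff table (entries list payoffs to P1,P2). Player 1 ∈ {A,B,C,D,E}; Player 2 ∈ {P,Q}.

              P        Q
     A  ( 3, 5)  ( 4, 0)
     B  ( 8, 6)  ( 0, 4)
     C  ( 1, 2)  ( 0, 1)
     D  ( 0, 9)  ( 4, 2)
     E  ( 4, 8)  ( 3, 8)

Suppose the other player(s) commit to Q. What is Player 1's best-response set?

BR_1 = {A,D}

u_1(A vs Q) = 4
u_1(B vs Q) = 0
u_1(C vs Q) = 0
u_1(D vs Q) = 4
u_1(E vs Q) = 3
max payoff 4 at {A,D}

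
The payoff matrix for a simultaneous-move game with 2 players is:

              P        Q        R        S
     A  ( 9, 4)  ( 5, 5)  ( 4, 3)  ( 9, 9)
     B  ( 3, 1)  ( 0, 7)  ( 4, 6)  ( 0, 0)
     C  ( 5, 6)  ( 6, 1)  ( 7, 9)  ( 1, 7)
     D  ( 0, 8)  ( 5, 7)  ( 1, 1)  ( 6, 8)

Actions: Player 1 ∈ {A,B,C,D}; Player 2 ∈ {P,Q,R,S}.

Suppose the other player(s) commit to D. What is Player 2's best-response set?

P2 best: {P,S}

u_2(P vs D) = 8
u_2(Q vs D) = 7
u_2(R vs D) = 1
u_2(S vs D) = 8
max payoff 8 at {P,S}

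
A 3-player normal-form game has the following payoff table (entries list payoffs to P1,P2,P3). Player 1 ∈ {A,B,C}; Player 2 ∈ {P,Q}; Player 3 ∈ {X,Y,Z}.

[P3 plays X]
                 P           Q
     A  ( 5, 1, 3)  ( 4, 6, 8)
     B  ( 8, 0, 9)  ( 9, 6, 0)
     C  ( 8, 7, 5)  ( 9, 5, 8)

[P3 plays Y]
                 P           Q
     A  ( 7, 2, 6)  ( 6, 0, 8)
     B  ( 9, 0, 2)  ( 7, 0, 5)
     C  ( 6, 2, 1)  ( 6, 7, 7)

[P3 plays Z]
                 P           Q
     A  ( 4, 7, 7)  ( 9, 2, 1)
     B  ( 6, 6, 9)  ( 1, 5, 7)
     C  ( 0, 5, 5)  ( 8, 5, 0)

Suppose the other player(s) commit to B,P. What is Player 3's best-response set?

BR_3 = {X,Z}

u_3(X vs B,P) = 9
u_3(Y vs B,P) = 2
u_3(Z vs B,P) = 9
max payoff 9 at {X,Z}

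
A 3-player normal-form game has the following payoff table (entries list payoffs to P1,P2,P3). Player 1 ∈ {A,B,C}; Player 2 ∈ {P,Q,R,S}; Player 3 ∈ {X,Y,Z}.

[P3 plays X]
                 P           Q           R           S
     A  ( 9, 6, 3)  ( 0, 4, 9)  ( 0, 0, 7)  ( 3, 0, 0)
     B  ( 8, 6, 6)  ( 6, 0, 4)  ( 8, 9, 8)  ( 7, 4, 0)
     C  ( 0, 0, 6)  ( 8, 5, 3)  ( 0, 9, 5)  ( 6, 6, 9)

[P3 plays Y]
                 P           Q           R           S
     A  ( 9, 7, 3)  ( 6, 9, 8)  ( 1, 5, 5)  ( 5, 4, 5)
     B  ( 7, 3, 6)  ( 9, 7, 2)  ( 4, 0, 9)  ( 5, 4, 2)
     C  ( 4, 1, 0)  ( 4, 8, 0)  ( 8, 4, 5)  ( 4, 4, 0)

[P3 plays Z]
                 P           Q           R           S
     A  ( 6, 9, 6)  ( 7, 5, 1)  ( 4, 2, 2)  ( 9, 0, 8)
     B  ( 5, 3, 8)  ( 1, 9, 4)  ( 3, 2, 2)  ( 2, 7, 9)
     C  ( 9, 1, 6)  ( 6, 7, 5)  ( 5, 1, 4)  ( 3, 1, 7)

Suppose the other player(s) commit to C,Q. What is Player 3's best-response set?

u_3(X vs C,Q) = 3
u_3(Y vs C,Q) = 0
u_3(Z vs C,Q) = 5
max payoff 5 at {Z}

BR_3 = {Z}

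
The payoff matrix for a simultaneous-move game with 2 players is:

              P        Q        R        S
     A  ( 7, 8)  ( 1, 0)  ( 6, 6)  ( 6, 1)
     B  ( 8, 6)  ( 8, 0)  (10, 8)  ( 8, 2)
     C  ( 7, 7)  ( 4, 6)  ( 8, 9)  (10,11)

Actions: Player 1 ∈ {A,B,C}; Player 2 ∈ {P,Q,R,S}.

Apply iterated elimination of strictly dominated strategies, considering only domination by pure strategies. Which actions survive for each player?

Survivors P1:{B,C} P2:{R,S}

P1 drop A (B beats it: P:8>7 Q:8>1 R:10>6 S:8>6)
P2 drop P (R beats it: B:8>6 C:9>7)
P2 drop Q (R beats it: B:8>0 C:9>6)
P1→{B,C} P2→{R,S}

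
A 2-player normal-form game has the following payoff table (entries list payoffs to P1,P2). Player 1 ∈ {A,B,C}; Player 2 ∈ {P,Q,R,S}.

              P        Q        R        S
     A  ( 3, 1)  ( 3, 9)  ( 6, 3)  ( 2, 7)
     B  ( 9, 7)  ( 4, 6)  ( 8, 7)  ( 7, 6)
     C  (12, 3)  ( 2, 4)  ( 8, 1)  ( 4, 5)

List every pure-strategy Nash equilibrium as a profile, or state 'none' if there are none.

(A,P): not NE [P1→C gives 12>3; P2→Q gives 9>1]
(A,Q): not NE [P1→B gives 4>3]
(A,R): not NE [P1→C gives 8>6; P2→Q gives 9>3]
(A,S): not NE [P1→B gives 7>2; P2→Q gives 9>7]
(B,P): not NE [P1→C gives 12>9]
(B,Q): not NE [P2→R gives 7>6]
(B,R): NE
(B,S): not NE [P2→R gives 7>6]
(C,P): not NE [P2→S gives 5>3]
(C,Q): not NE [P1→B gives 4>2; P2→S gives 5>4]
(C,R): not NE [P2→S gives 5>1]
(C,S): not NE [P1→B gives 7>4]

PSNE = {(B,R)}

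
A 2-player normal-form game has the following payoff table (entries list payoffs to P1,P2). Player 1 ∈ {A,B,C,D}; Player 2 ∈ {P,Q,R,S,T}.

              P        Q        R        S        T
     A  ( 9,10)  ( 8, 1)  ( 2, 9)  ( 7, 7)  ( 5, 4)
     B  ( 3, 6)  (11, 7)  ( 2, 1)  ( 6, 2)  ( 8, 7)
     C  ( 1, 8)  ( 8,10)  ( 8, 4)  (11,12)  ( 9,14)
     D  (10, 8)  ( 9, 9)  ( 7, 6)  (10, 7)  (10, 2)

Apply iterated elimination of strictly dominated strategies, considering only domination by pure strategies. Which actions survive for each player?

P1 drop A (D beats it: P:10>9 Q:9>8 R:7>2 S:10>7 T:10>5)
P2 drop P (Q beats it: B:7>6 C:10>8 D:9>8)
P2 drop R (Q beats it: B:7>1 C:10>4 D:9>6)
P1→{B,C,D} P2→{Q,S,T}

Survivors P1:{B,C,D} P2:{Q,S,T}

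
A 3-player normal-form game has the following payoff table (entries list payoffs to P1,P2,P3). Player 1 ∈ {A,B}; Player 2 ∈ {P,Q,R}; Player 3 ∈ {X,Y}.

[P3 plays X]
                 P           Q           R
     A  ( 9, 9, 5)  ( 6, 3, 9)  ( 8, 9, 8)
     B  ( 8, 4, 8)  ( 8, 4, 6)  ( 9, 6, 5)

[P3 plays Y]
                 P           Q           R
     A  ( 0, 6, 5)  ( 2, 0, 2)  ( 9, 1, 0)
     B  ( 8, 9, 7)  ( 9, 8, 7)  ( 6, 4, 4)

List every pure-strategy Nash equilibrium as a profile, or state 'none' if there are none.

(A,P,X): NE
(A,P,Y): not NE [P1→B gives 8>0]
(A,Q,X): not NE [P1→B gives 8>6; P2→R gives 9>3]
(A,Q,Y): not NE [P1→B gives 9>2; P2→P gives 6>0; P3→X gives 9>2]
(A,R,X): not NE [P1→B gives 9>8]
(A,R,Y): not NE [P2→P gives 6>1; P3→X gives 8>0]
(B,P,X): not NE [P1→A gives 9>8; P2→R gives 6>4]
(B,P,Y): not NE [P3→X gives 8>7]
(B,Q,X): not NE [P2→R gives 6>4; P3→Y gives 7>6]
(B,Q,Y): not NE [P2→P gives 9>8]
(B,R,X): NE
(B,R,Y): not NE [P1→A gives 9>6; P2→P gives 9>4; P3→X gives 5>4]

PSNE = {(A,P,X), (B,R,X)}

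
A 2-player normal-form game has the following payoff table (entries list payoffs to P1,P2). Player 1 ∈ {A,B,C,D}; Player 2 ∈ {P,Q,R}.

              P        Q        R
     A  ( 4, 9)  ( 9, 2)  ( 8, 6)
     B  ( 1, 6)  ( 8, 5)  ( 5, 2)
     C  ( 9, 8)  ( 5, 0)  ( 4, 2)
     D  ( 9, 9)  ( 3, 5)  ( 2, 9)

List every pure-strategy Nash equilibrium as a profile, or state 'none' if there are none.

PSNE = {(C,P), (D,P)}

(A,P): not NE [P1→D gives 9>4]
(A,Q): not NE [P2→P gives 9>2]
(A,R): not NE [P2→P gives 9>6]
(B,P): not NE [P1→D gives 9>1]
(B,Q): not NE [P1→A gives 9>8; P2→P gives 6>5]
(B,R): not NE [P1→A gives 8>5; P2→P gives 6>2]
(C,P): NE
(C,Q): not NE [P1→A gives 9>5; P2→P gives 8>0]
(C,R): not NE [P1→A gives 8>4; P2→P gives 8>2]
(D,P): NE
(D,Q): not NE [P1→A gives 9>3; P2→R gives 9>5]
(D,R): not NE [P1→A gives 8>2]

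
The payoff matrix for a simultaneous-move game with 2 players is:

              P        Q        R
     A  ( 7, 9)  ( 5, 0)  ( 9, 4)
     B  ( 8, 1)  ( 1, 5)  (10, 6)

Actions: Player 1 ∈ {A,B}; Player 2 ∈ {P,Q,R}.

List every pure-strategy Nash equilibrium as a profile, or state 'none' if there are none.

Nash profiles: (B,R)

(A,P): not NE [P1→B gives 8>7]
(A,Q): not NE [P2→P gives 9>0]
(A,R): not NE [P1→B gives 10>9; P2→P gives 9>4]
(B,P): not NE [P2→R gives 6>1]
(B,Q): not NE [P1→A gives 5>1; P2→R gives 6>5]
(B,R): NE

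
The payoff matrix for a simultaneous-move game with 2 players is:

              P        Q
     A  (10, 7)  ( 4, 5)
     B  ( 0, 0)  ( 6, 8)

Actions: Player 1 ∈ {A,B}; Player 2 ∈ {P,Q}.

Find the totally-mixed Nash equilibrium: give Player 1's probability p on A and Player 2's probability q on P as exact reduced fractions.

P1 indiff ⇒ q·10+(1-q)·4 = q·0+(1-q)·6 ⇒ q(10) = (1-q)(2) ⇒ q = 1/6
P2 indiff ⇒ p·7+(1-p)·0 = p·5+(1-p)·8 ⇒ p(2) = (1-p)(8) ⇒ p = 4/5

p=4/5, q=1/6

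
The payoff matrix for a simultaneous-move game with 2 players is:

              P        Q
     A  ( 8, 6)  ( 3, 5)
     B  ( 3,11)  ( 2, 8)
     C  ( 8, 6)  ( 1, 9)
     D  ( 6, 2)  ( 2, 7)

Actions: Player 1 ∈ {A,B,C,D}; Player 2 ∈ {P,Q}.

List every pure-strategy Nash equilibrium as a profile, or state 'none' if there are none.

(A,P): NE
(A,Q): not NE [P2→P gives 6>5]
(B,P): not NE [P1→C gives 8>3]
(B,Q): not NE [P1→A gives 3>2; P2→P gives 11>8]
(C,P): not NE [P2→Q gives 9>6]
(C,Q): not NE [P1→A gives 3>1]
(D,P): not NE [P1→C gives 8>6; P2→Q gives 7>2]
(D,Q): not NE [P1→A gives 3>2]

PSNE = {(A,P)}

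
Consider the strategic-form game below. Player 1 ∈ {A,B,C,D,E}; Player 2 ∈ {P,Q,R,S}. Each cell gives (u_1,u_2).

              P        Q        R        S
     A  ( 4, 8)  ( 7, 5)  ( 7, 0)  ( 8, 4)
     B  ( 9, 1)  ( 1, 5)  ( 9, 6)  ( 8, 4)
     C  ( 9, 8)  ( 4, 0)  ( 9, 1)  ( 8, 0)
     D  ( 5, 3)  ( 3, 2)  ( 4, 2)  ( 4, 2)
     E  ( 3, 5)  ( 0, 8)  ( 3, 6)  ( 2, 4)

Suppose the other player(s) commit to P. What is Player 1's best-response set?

P1 best: {B,C}

u_1(A vs P) = 4
u_1(B vs P) = 9
u_1(C vs P) = 9
u_1(D vs P) = 5
u_1(E vs P) = 3
max payoff 9 at {B,C}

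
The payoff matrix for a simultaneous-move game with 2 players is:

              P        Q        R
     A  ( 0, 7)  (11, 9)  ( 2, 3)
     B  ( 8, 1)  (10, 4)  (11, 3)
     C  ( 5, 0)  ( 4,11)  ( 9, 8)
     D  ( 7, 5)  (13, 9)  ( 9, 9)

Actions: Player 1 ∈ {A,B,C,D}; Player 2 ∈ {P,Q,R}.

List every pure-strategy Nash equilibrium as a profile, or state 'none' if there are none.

(A,P): not NE [P1→B gives 8>0; P2→Q gives 9>7]
(A,Q): not NE [P1→D gives 13>11]
(A,R): not NE [P1→B gives 11>2; P2→Q gives 9>3]
(B,P): not NE [P2→Q gives 4>1]
(B,Q): not NE [P1→D gives 13>10]
(B,R): not NE [P2→Q gives 4>3]
(C,P): not NE [P1→B gives 8>5; P2→Q gives 11>0]
(C,Q): not NE [P1→D gives 13>4]
(C,R): not NE [P1→B gives 11>9; P2→Q gives 11>8]
(D,P): not NE [P1→B gives 8>7; P2→R gives 9>5]
(D,Q): NE
(D,R): not NE [P1→B gives 11>9]

Nash profiles: (D,Q)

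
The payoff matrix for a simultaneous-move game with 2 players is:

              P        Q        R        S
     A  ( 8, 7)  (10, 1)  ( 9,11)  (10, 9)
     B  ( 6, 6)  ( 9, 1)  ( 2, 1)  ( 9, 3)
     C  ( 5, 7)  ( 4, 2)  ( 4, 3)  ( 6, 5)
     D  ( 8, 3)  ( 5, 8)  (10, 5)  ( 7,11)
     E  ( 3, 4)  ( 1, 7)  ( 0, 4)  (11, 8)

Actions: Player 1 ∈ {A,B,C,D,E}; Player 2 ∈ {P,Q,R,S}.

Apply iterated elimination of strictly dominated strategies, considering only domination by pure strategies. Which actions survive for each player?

IESDS → P1:{A,D,E} P2:{R,S}

P1 drop B (A beats it: P:8>6 Q:10>9 R:9>2 S:10>9)
P1 drop C (A beats it: P:8>5 Q:10>4 R:9>4 S:10>6)
P2 drop P (S beats it: A:9>7 D:11>3 E:8>4)
P2 drop Q (S beats it: A:9>1 D:11>8 E:8>7)
P1→{A,D,E} P2→{R,S}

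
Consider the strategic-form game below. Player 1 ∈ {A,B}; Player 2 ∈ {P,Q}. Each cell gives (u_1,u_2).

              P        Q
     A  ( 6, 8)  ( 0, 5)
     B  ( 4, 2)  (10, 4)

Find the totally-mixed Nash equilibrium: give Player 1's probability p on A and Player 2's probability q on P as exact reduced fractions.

P1 indiff ⇒ q·6+(1-q)·0 = q·4+(1-q)·10 ⇒ q(2) = (1-q)(10) ⇒ q = 5/6
P2 indiff ⇒ p·8+(1-p)·2 = p·5+(1-p)·4 ⇒ p(3) = (1-p)(2) ⇒ p = 2/5

p=2/5, q=5/6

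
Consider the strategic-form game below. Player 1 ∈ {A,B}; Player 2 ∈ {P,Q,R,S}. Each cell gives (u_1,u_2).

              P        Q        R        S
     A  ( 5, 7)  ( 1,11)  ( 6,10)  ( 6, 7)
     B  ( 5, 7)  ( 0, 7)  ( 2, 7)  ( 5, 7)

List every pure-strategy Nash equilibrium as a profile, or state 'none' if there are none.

PSNE = {(A,Q), (B,P)}

(A,P): not NE [P2→Q gives 11>7]
(A,Q): NE
(A,R): not NE [P2→Q gives 11>10]
(A,S): not NE [P2→Q gives 11>7]
(B,P): NE
(B,Q): not NE [P1→A gives 1>0]
(B,R): not NE [P1→A gives 6>2]
(B,S): not NE [P1→A gives 6>5]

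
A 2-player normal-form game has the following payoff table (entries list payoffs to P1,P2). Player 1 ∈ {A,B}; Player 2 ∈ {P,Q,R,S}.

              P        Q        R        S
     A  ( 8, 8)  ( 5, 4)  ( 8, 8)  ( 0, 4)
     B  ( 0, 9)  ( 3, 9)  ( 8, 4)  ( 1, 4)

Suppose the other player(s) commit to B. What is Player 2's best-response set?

u_2(P vs B) = 9
u_2(Q vs B) = 9
u_2(R vs B) = 4
u_2(S vs B) = 4
max payoff 9 at {P,Q}

argmax u_2 = {P,Q}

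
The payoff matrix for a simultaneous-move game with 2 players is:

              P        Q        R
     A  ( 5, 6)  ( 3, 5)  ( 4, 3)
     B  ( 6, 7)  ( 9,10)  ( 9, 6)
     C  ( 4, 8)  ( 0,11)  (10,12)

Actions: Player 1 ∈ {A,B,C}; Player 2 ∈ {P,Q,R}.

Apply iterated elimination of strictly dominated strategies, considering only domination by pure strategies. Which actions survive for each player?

P1 drop A (B beats it: P:6>5 Q:9>3 R:9>4)
P2 drop P (Q beats it: B:10>7 C:11>8)
P1→{B,C} P2→{Q,R}

Remaining: P1:{B,C} P2:{Q,R}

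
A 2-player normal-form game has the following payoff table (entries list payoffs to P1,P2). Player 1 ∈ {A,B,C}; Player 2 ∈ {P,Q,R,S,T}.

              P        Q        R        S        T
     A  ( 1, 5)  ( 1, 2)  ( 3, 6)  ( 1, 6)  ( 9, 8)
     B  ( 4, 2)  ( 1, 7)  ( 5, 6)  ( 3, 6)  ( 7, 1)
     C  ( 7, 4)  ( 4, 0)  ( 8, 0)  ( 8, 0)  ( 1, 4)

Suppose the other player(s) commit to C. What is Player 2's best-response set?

BR_2 = {P,T}

u_2(P vs C) = 4
u_2(Q vs C) = 0
u_2(R vs C) = 0
u_2(S vs C) = 0
u_2(T vs C) = 4
max payoff 4 at {P,T}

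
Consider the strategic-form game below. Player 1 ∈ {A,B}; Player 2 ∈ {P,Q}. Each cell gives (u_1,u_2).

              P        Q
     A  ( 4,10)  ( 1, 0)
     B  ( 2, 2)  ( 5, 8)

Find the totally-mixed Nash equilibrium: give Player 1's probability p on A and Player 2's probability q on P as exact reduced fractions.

P1 mixes 3/8 on A; P2 mixes 2/3 on P

P1 indiff ⇒ q·4+(1-q)·1 = q·2+(1-q)·5 ⇒ q(2) = (1-q)(4) ⇒ q = 2/3
P2 indiff ⇒ p·10+(1-p)·2 = p·0+(1-p)·8 ⇒ p(10) = (1-p)(6) ⇒ p = 3/8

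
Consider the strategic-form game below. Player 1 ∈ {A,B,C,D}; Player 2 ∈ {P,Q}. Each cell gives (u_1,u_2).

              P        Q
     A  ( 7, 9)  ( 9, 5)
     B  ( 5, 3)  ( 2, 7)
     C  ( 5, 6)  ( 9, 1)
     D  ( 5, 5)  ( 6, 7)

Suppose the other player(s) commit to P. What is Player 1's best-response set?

u_1(A vs P) = 7
u_1(B vs P) = 5
u_1(C vs P) = 5
u_1(D vs P) = 5
max payoff 7 at {A}

P1 best: {A}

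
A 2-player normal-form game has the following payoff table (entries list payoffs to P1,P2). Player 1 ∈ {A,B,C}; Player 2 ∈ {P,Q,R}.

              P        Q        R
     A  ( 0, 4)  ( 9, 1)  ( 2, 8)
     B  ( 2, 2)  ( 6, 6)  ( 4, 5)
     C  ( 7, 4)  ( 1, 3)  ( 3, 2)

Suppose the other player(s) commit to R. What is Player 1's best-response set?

u_1(A vs R) = 2
u_1(B vs R) = 4
u_1(C vs R) = 3
max payoff 4 at {B}

P1 best: {B}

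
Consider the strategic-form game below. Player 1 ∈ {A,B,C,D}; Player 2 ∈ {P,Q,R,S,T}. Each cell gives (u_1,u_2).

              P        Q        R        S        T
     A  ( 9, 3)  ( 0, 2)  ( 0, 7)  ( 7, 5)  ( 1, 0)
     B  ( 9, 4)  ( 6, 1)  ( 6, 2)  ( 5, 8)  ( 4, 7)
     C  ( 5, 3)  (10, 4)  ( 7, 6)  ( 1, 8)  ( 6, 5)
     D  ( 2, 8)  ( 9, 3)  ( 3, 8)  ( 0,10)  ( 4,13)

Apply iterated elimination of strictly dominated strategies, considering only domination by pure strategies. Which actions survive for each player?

IESDS → P1:{A,B,C} P2:{R,S}

P1 drop D (C beats it: P:5>2 Q:10>9 R:7>3 S:1>0 T:6>4)
P2 drop P (S beats it: A:5>3 B:8>4 C:8>3)
P2 drop Q (R beats it: A:7>2 B:2>1 C:6>4)
P2 drop T (S beats it: A:5>0 B:8>7 C:8>5)
P1→{A,B,C} P2→{R,S}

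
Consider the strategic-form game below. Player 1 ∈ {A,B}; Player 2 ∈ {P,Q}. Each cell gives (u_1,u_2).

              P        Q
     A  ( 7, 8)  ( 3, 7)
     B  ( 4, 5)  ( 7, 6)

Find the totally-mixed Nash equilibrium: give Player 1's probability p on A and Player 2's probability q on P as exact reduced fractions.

p=1/2, q=4/7

P1 indiff ⇒ q·7+(1-q)·3 = q·4+(1-q)·7 ⇒ q(3) = (1-q)(4) ⇒ q = 4/7
P2 indiff ⇒ p·8+(1-p)·5 = p·7+(1-p)·6 ⇒ p(1) = (1-p)(1) ⇒ p = 1/2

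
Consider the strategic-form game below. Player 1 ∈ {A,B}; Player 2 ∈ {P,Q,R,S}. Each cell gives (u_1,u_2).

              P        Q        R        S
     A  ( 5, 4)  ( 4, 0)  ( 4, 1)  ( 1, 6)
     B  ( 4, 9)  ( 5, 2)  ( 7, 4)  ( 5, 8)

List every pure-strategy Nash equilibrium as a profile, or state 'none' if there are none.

Equilibria: none

(A,P): not NE [P2→S gives 6>4]
(A,Q): not NE [P1→B gives 5>4; P2→S gives 6>0]
(A,R): not NE [P1→B gives 7>4; P2→S gives 6>1]
(A,S): not NE [P1→B gives 5>1]
(B,P): not NE [P1→A gives 5>4]
(B,Q): not NE [P2→P gives 9>2]
(B,R): not NE [P2→P gives 9>4]
(B,S): not NE [P2→P gives 9>8]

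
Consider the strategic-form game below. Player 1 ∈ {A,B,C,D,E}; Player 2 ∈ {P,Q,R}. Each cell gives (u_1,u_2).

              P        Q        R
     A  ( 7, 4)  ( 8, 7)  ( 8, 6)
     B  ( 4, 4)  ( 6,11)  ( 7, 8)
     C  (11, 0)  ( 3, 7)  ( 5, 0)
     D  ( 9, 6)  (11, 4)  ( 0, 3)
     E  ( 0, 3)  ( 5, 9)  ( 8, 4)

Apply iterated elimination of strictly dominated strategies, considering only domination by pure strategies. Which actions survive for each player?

IESDS → P1:{C,D} P2:{P,Q}

P1 drop B (A beats it: P:7>4 Q:8>6 R:8>7)
P2 drop R (Q beats it: A:7>6 C:7>0 D:4>3 E:9>4)
P1 drop A (D beats it: P:9>7 Q:11>8)
P1 drop E (D beats it: P:9>0 Q:11>5)
P1→{C,D} P2→{P,Q}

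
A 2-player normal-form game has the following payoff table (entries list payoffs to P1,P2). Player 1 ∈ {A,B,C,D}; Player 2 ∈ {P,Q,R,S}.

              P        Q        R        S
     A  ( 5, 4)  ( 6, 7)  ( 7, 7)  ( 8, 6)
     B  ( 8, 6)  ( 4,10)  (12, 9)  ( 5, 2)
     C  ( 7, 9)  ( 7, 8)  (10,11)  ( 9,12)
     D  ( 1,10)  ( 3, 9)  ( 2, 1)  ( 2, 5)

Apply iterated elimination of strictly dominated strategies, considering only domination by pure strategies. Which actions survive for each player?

Survivors P1:{B,C} P2:{Q,R,S}

P1 drop A (C beats it: P:7>5 Q:7>6 R:10>7 S:9>8)
P1 drop D (B beats it: P:8>1 Q:4>3 R:12>2 S:5>2)
P2 drop P (R beats it: B:9>6 C:11>9)
P1→{B,C} P2→{Q,R,S}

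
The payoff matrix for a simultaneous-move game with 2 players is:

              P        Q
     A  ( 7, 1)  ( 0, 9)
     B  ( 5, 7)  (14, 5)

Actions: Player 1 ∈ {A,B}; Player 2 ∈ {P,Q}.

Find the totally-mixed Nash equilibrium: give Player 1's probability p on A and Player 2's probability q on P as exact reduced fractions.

P1 mixes 1/5 on A; P2 mixes 7/8 on P

P1 indiff ⇒ q·7+(1-q)·0 = q·5+(1-q)·14 ⇒ q(2) = (1-q)(14) ⇒ q = 7/8
P2 indiff ⇒ p·1+(1-p)·7 = p·9+(1-p)·5 ⇒ p(-8) = (1-p)(-2) ⇒ p = 1/5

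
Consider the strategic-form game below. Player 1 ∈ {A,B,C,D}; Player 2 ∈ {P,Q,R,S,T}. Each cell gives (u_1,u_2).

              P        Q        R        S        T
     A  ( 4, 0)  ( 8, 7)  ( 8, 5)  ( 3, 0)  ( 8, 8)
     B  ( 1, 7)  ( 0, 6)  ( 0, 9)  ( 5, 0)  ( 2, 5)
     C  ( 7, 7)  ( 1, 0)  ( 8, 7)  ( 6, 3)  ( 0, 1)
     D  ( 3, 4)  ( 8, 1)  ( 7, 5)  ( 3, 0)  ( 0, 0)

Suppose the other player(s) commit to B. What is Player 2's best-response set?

argmax u_2 = {R}

u_2(P vs B) = 7
u_2(Q vs B) = 6
u_2(R vs B) = 9
u_2(S vs B) = 0
u_2(T vs B) = 5
max payoff 9 at {R}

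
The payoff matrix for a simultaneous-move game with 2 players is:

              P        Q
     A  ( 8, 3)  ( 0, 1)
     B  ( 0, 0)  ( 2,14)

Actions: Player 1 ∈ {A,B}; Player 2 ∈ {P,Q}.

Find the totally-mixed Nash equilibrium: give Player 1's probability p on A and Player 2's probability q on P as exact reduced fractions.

P1 indiff ⇒ q·8+(1-q)·0 = q·0+(1-q)·2 ⇒ q(8) = (1-q)(2) ⇒ q = 1/5
P2 indiff ⇒ p·3+(1-p)·0 = p·1+(1-p)·14 ⇒ p(2) = (1-p)(14) ⇒ p = 7/8

p=7/8, q=1/5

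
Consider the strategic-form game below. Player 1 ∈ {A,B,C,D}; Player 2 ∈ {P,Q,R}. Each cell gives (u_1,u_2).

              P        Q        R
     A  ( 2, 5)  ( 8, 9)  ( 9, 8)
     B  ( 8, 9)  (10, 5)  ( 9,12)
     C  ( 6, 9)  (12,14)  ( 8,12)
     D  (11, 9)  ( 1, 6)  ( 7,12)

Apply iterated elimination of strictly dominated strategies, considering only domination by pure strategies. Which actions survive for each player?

Survivors P1:{A,B,C} P2:{Q,R}

P2 drop P (R beats it: A:8>5 B:12>9 C:12>9 D:12>9)
P1 drop D (A beats it: Q:8>1 R:9>7)
P1→{A,B,C} P2→{Q,R}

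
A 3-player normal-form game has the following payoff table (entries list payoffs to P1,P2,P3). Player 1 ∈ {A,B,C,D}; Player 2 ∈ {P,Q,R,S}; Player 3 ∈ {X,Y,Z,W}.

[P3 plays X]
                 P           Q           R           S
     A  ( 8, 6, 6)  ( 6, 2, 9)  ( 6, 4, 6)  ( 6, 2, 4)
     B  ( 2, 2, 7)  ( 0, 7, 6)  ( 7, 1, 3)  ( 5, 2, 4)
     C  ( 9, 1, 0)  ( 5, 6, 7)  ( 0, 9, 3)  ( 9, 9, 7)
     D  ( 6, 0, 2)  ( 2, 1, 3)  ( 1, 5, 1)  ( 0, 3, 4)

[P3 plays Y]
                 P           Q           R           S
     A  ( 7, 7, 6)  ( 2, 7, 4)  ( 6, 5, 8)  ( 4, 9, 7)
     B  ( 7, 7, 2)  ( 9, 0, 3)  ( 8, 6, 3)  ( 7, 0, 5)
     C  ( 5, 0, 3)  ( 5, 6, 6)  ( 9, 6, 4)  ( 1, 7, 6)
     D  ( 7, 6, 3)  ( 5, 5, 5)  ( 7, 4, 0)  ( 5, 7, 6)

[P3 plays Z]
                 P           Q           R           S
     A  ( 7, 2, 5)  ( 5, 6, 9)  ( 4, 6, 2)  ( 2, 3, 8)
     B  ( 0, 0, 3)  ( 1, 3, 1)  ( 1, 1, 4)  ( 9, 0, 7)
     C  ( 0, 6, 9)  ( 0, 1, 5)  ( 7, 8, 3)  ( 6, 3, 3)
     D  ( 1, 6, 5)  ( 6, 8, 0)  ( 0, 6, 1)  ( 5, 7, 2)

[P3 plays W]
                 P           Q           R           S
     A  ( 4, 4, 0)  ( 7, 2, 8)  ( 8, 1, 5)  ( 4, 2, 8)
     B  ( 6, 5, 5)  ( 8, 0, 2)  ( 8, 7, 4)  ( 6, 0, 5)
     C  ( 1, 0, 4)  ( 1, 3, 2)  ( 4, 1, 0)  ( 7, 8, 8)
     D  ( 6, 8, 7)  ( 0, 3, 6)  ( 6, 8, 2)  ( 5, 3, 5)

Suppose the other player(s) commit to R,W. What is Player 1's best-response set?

argmax u_1 = {A,B}

u_1(A vs R,W) = 8
u_1(B vs R,W) = 8
u_1(C vs R,W) = 4
u_1(D vs R,W) = 6
max payoff 8 at {A,B}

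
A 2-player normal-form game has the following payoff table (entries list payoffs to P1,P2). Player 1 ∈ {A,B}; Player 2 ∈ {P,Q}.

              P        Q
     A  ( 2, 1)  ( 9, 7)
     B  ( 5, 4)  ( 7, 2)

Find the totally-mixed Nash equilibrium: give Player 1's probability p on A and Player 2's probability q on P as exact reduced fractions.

P1 indiff ⇒ q·2+(1-q)·9 = q·5+(1-q)·7 ⇒ q(-3) = (1-q)(-2) ⇒ q = 2/5
P2 indiff ⇒ p·1+(1-p)·4 = p·7+(1-p)·2 ⇒ p(-6) = (1-p)(-2) ⇒ p = 1/4

(p,q) = (1/4, 2/5)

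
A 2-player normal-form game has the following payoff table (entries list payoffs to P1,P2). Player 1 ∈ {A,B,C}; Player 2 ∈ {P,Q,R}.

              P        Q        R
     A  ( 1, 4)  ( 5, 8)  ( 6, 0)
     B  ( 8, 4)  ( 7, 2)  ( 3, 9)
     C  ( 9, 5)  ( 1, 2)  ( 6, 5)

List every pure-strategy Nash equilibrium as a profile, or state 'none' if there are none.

Nash profiles: (C,P), (C,R)

(A,P): not NE [P1→C gives 9>1; P2→Q gives 8>4]
(A,Q): not NE [P1→B gives 7>5]
(A,R): not NE [P2→Q gives 8>0]
(B,P): not NE [P1→C gives 9>8; P2→R gives 9>4]
(B,Q): not NE [P2→R gives 9>2]
(B,R): not NE [P1→C gives 6>3]
(C,P): NE
(C,Q): not NE [P1→B gives 7>1; P2→R gives 5>2]
(C,R): NE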